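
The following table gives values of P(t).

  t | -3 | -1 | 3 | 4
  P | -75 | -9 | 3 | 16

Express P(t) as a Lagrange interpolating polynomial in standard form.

P(t) = t^3 - 4t^2 + 4t

Build the Lagrange basis polynomials:
L_0(t) = (t + 1)(t - 3)(t - 4) / [-84] = -(1/84)t^3 + (1/14)t^2 - (5/84)t - 1/7
L_1(t) = (t + 3)(t - 3)(t - 4) / [40] = (1/40)t^3 - (1/10)t^2 - (9/40)t + 9/10
L_2(t) = (t + 3)(t + 1)(t - 4) / [-24] = -(1/24)t^3 + (13/24)t + 1/2
L_3(t) = (t + 3)(t + 1)(t - 3) / [35] = (1/35)t^3 + (1/35)t^2 - (9/35)t - 9/35
P(t) = (-75)·L_0 + (-9)·L_1 + 3·L_2 + 16·L_3
  (-75)·L_0(t) = (25/28)t^3 - (75/14)t^2 + (125/28)t + 75/7
  (-9)·L_1(t) = -(9/40)t^3 + (9/10)t^2 + (81/40)t - 81/10
  3·L_2(t) = -(1/8)t^3 + (13/8)t + 3/2
  16·L_3(t) = (16/35)t^3 + (16/35)t^2 - (144/35)t - 144/35
Adding term by term: t^3 - 4t^2 + 4t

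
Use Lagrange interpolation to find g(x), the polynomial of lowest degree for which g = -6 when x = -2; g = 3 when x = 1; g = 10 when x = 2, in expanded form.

Build the Lagrange basis polynomials:
L_0(x) = (x - 1)(x - 2) / [12] = (1/12)x^2 - (1/4)x + 1/6
L_1(x) = (x + 2)(x - 2) / [-3] = -(1/3)x^2 + 4/3
L_2(x) = (x + 2)(x - 1) / [4] = (1/4)x^2 + (1/4)x - 1/2
g(x) = (-6)·L_0 + 3·L_1 + 10·L_2
  (-6)·L_0(x) = -(1/2)x^2 + (3/2)x - 1
  3·L_1(x) = -x^2 + 4
  10·L_2(x) = (5/2)x^2 + (5/2)x - 5
Adding term by term: x^2 + 4x - 2

g(x) = x^2 + 4x - 2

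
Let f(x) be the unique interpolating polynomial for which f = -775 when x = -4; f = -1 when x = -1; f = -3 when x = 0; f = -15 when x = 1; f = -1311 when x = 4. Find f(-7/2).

-867/2

L_0(-7/2) = (-5/2)·(-7/2)·(-9/2)·(-15/2)/[(-3)·(-4)·(-5)·(-8)] = 315/512
L_1(-7/2) = (1/2)·(-7/2)·(-9/2)·(-15/2)/[(3)·(-1)·(-2)·(-5)] = 63/32
L_2(-7/2) = (1/2)·(-5/2)·(-9/2)·(-15/2)/[(4)·(1)·(-1)·(-4)] = -675/256
L_3(-7/2) = (1/2)·(-5/2)·(-7/2)·(-15/2)/[(5)·(2)·(1)·(-3)] = 35/32
L_4(-7/2) = (1/2)·(-5/2)·(-7/2)·(-9/2)/[(8)·(5)·(4)·(3)] = -21/512
Sum: (-775)·(315/512) + (-1)·(63/32) + (-3)·(-675/256) + (-15)·(35/32) + (-1311)·(-21/512) = -867/2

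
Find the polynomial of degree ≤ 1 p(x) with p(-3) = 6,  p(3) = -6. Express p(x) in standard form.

p(x) = -2x

Build the Lagrange basis polynomials:
L_0(x) = (x - 3) / [-6] = -(1/6)x + 1/2
L_1(x) = (x + 3) / [6] = (1/6)x + 1/2
p(x) = 6·L_0 + (-6)·L_1
  6·L_0(x) = -x + 3
  (-6)·L_1(x) = -x - 3
Adding term by term: -2x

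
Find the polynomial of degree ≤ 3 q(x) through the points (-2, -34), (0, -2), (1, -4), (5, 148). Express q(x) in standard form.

Build the Lagrange basis polynomials:
L_0(x) = x(x - 1)(x - 5) / [-42] = -(1/42)x^3 + (1/7)x^2 - (5/42)x
L_1(x) = (x + 2)(x - 1)(x - 5) / [10] = (1/10)x^3 - (2/5)x^2 - (7/10)x + 1
L_2(x) = (x + 2)x(x - 5) / [-12] = -(1/12)x^3 + (1/4)x^2 + (5/6)x
L_3(x) = (x + 2)x(x - 1) / [140] = (1/140)x^3 + (1/140)x^2 - (1/70)x
q(x) = (-34)·L_0 + (-2)·L_1 + (-4)·L_2 + 148·L_3
  (-34)·L_0(x) = (17/21)x^3 - (34/7)x^2 + (85/21)x
  (-2)·L_1(x) = -(1/5)x^3 + (4/5)x^2 + (7/5)x - 2
  (-4)·L_2(x) = (1/3)x^3 - x^2 - (10/3)x
  148·L_3(x) = (37/35)x^3 + (37/35)x^2 - (74/35)x
Adding term by term: 2x^3 - 4x^2 - 2

q(x) = 2x^3 - 4x^2 - 2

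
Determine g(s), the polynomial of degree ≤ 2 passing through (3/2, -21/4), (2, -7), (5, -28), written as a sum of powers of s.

g(s) = -s^2 - 3

Build the Lagrange basis polynomials:
L_0(s) = (s - 2)(s - 5) / [7/4] = (4/7)s^2 - 4s + 40/7
L_1(s) = (s - 3/2)(s - 5) / [-3/2] = -(2/3)s^2 + (13/3)s - 5
L_2(s) = (s - 3/2)(s - 2) / [21/2] = (2/21)s^2 - (1/3)s + 2/7
g(s) = (-21/4)·L_0 + (-7)·L_1 + (-28)·L_2
  (-21/4)·L_0(s) = -3s^2 + 21s - 30
  (-7)·L_1(s) = (14/3)s^2 - (91/3)s + 35
  (-28)·L_2(s) = -(8/3)s^2 + (28/3)s - 8
Adding term by term: -s^2 - 3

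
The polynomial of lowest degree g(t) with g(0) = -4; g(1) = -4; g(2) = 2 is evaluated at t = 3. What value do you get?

14

Using Newton's divided-difference form:
g[0,1] = (-4 - (-4)) / (1 - 0) = 0
g[1,2] = (2 - (-4)) / (2 - 1) = 6
g[0,1,2] = (6 - 0) / (2 - 0) = 3
g(3) = -4 + 0·(3) + 3·(3)·(2) = 14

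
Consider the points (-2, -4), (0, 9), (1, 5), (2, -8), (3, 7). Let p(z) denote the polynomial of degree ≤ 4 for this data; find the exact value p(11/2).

Evaluate each Lagrange basis at z = 11/2:
L_0(11/2) = (11/2)·(9/2)·(7/2)·(5/2)/[(-2)·(-3)·(-4)·(-5)] = 231/128
L_1(11/2) = (15/2)·(9/2)·(7/2)·(5/2)/[(2)·(-1)·(-2)·(-3)] = -1575/64
L_2(11/2) = (15/2)·(11/2)·(7/2)·(5/2)/[(3)·(1)·(-1)·(-2)] = 1925/32
L_3(11/2) = (15/2)·(11/2)·(9/2)·(5/2)/[(4)·(2)·(1)·(-1)] = -7425/128
L_4(11/2) = (15/2)·(11/2)·(9/2)·(7/2)/[(5)·(3)·(2)·(1)] = 693/32
Sum: (-4)·(231/128) + 9·(-1575/64) + 5·(1925/32) + (-8)·(-7425/128) + 7·(693/32) = 44015/64

44015/64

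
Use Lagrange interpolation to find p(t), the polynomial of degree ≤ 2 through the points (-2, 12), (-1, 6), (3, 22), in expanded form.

Build the Lagrange basis polynomials:
L_0(t) = (t + 1)(t - 3) / [5] = (1/5)t^2 - (2/5)t - 3/5
L_1(t) = (t + 2)(t - 3) / [-4] = -(1/4)t^2 + (1/4)t + 3/2
L_2(t) = (t + 2)(t + 1) / [20] = (1/20)t^2 + (3/20)t + 1/10
p(t) = 12·L_0 + 6·L_1 + 22·L_2
  12·L_0(t) = (12/5)t^2 - (24/5)t - 36/5
  6·L_1(t) = -(3/2)t^2 + (3/2)t + 9
  22·L_2(t) = (11/10)t^2 + (33/10)t + 11/5
Adding term by term: 2t^2 + 4

p(t) = 2t^2 + 4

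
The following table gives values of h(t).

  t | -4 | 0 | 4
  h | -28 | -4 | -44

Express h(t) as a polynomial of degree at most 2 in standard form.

Newton's divided differences:
h[-4,0] = (-4 - (-28)) / (0 - (-4)) = 6
h[0,4] = (-44 - (-4)) / (4 - 0) = -10
h[-4,0,4] = (-10 - 6) / (4 - (-4)) = -2
h(t) = -28 + 6·(t + 4) + (-2)·(t + 4)t
Expanding: h(t) = -2t^2 - 2t - 4

h(t) = -2t^2 - 2t - 4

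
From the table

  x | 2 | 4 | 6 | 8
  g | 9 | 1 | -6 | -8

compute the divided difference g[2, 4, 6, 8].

1/12

g[2,4] = (1 - 9) / (4 - 2) = -4
g[4,6] = (-6 - 1) / (6 - 4) = -7/2
g[6,8] = (-8 - (-6)) / (8 - 6) = -1
g[2,4,6] = (-7/2 - (-4)) / (6 - 2) = 1/8
g[4,6,8] = (-1 - (-7/2)) / (8 - 4) = 5/8
g[2,4,6,8] = (5/8 - 1/8) / (8 - 2) = 1/12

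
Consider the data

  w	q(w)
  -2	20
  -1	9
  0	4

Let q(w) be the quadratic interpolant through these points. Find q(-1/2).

23/4

Using Newton's divided-difference form:
q[-2,-1] = (9 - 20) / (-1 - (-2)) = -11
q[-1,0] = (4 - 9) / (0 - (-1)) = -5
q[-2,-1,0] = (-5 - (-11)) / (0 - (-2)) = 3
q(-1/2) = 20 + (-11)·(3/2) + 3·(3/2)·(1/2) = 23/4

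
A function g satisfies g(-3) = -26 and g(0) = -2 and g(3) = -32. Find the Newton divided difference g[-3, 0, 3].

-3

g[-3,0] = (-2 - (-26)) / (0 - (-3)) = 8
g[0,3] = (-32 - (-2)) / (3 - 0) = -10
g[-3,0,3] = (-10 - 8) / (3 - (-3)) = -3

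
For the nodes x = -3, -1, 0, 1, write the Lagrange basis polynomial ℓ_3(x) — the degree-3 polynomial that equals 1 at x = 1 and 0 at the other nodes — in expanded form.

ℓ_3(x) = (1/8)x^3 + (1/2)x^2 + (3/8)x

ℓ_3(x) = (x + 3)(x + 1)x / [(4)·(2)·(1)]
       = (x^3 + 4x^2 + 3x) / (8)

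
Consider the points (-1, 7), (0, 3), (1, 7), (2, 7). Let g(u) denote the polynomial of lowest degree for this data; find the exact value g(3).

Evaluate each Lagrange basis at u = 3:
L_0(3) = (3)·(2)·(1)/[(-1)·(-2)·(-3)] = -1
L_1(3) = (4)·(2)·(1)/[(1)·(-1)·(-2)] = 4
L_2(3) = (4)·(3)·(1)/[(2)·(1)·(-1)] = -6
L_3(3) = (4)·(3)·(2)/[(3)·(2)·(1)] = 4
Sum: 7·(-1) + 3·(4) + 7·(-6) + 7·(4) = -9

-9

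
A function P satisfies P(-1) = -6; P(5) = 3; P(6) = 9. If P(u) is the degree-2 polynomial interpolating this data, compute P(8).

L_0(8) = (3)·(2)/[(-6)·(-7)] = 1/7
L_1(8) = (9)·(2)/[(6)·(-1)] = -3
L_2(8) = (9)·(3)/[(7)·(1)] = 27/7
Sum: (-6)·(1/7) + 3·(-3) + 9·(27/7) = 174/7

174/7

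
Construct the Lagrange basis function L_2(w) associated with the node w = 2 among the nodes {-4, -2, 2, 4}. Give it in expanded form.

L_2(w) = (w + 4)(w + 2)(w - 4) / [(6)·(4)·(-2)]
       = (w^3 + 2w^2 - 16w - 32) / (-48)

L_2(w) = -(1/48)w^3 - (1/24)w^2 + (1/3)w + 2/3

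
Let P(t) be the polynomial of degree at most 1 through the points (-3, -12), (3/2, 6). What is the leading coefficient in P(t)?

4

The leading coefficient equals the top divided difference P[-3,3/2].
P[-3,3/2] = (6 - (-12)) / (3/2 - (-3)) = 4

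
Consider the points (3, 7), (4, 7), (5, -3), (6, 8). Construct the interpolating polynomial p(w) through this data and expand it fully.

Build the Lagrange basis polynomials:
L_0(w) = (w - 4)(w - 5)(w - 6) / [-6] = -(1/6)w^3 + (5/2)w^2 - (37/3)w + 20
L_1(w) = (w - 3)(w - 5)(w - 6) / [2] = (1/2)w^3 - 7w^2 + (63/2)w - 45
L_2(w) = (w - 3)(w - 4)(w - 6) / [-2] = -(1/2)w^3 + (13/2)w^2 - 27w + 36
L_3(w) = (w - 3)(w - 4)(w - 5) / [6] = (1/6)w^3 - 2w^2 + (47/6)w - 10
p(w) = 7·L_0 + 7·L_1 + (-3)·L_2 + 8·L_3
  7·L_0(w) = -(7/6)w^3 + (35/2)w^2 - (259/3)w + 140
  7·L_1(w) = (7/2)w^3 - 49w^2 + (441/2)w - 315
  (-3)·L_2(w) = (3/2)w^3 - (39/2)w^2 + 81w - 108
  8·L_3(w) = (4/3)w^3 - 16w^2 + (188/3)w - 80
Adding term by term: (31/6)w^3 - 67w^2 + (1667/6)w - 363

p(w) = (31/6)w^3 - 67w^2 + (1667/6)w - 363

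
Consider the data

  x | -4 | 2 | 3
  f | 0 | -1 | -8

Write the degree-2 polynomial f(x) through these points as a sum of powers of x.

f(x) = -(41/42)x^2 - (89/42)x + 50/7

L_0(x) = (x - 2)(x - 3) / [42] = (1/42)x^2 - (5/42)x + 1/7
L_1(x) = (x + 4)(x - 3) / [-6] = -(1/6)x^2 - (1/6)x + 2
L_2(x) = (x + 4)(x - 2) / [7] = (1/7)x^2 + (2/7)x - 8/7
f(x) = 0·L_0 + (-1)·L_1 + (-8)·L_2
  0·L_0(x) = 0
  (-1)·L_1(x) = (1/6)x^2 + (1/6)x - 2
  (-8)·L_2(x) = -(8/7)x^2 - (16/7)x + 64/7
Adding term by term: -(41/42)x^2 - (89/42)x + 50/7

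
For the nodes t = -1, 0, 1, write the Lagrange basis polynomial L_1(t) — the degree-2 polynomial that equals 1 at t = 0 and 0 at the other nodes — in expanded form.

L_1(t) = -t^2 + 1

L_1(t) = (t + 1)(t - 1) / [(1)·(-1)]
       = (t^2 - 1) / (-1)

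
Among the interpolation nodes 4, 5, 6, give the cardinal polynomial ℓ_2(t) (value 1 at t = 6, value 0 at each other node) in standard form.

ℓ_2(t) = (t - 4)(t - 5) / [(2)·(1)]
       = (t^2 - 9t + 20) / (2)

ℓ_2(t) = (1/2)t^2 - (9/2)t + 10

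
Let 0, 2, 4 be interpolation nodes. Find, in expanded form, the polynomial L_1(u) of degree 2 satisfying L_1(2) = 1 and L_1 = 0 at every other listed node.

L_1(u) = u(u - 4) / [(2)·(-2)]
       = (u^2 - 4u) / (-4)

L_1(u) = -(1/4)u^2 + u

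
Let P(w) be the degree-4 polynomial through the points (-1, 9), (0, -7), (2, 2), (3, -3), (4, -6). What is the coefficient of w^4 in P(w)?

Build the Lagrange basis polynomials:
L_0(w) = w(w - 2)(w - 3)(w - 4) / [60] = (1/60)w^4 - (3/20)w^3 + (13/30)w^2 - (2/5)w
L_1(w) = (w + 1)(w - 2)(w - 3)(w - 4) / [-24] = -(1/24)w^4 + (1/3)w^3 - (17/24)w^2 - (1/12)w + 1
L_2(w) = (w + 1)w(w - 3)(w - 4) / [12] = (1/12)w^4 - (1/2)w^3 + (5/12)w^2 + w
L_3(w) = (w + 1)w(w - 2)(w - 4) / [-12] = -(1/12)w^4 + (5/12)w^3 - (1/6)w^2 - (2/3)w
L_4(w) = (w + 1)w(w - 2)(w - 3) / [40] = (1/40)w^4 - (1/10)w^3 + (1/40)w^2 + (3/20)w
P(w) = 9·L_0 + (-7)·L_1 + 2·L_2 + (-3)·L_3 + (-6)·L_4
Only the coefficient of w^4 is needed; take it from each L_i and combine:
9·(1/60) + (-7)·(-1/24) + 2·(1/12) + (-3)·(-1/12) + (-6)·(1/40) = 17/24

17/24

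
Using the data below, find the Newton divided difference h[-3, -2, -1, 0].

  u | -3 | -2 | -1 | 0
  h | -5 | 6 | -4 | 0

h[-3,-2] = (6 - (-5)) / (-2 - (-3)) = 11
h[-2,-1] = (-4 - 6) / (-1 - (-2)) = -10
h[-1,0] = (0 - (-4)) / (0 - (-1)) = 4
h[-3,-2,-1] = (-10 - 11) / (-1 - (-3)) = -21/2
h[-2,-1,0] = (4 - (-10)) / (0 - (-2)) = 7
h[-3,-2,-1,0] = (7 - (-21/2)) / (0 - (-3)) = 35/6

35/6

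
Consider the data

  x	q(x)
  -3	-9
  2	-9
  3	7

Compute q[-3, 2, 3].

q[-3,2] = (-9 - (-9)) / (2 - (-3)) = 0
q[2,3] = (7 - (-9)) / (3 - 2) = 16
q[-3,2,3] = (16 - 0) / (3 - (-3)) = 8/3

8/3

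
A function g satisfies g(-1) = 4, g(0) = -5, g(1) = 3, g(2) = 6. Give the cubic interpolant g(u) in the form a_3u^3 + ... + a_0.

g(u) = -(11/3)u^3 + (17/2)u^2 + (19/6)u - 5

Newton's divided differences:
g[-1,0] = (-5 - 4) / (0 - (-1)) = -9
g[0,1] = (3 - (-5)) / (1 - 0) = 8
g[1,2] = (6 - 3) / (2 - 1) = 3
g[-1,0,1] = (8 - (-9)) / (1 - (-1)) = 17/2
g[0,1,2] = (3 - 8) / (2 - 0) = -5/2
g[-1,0,1,2] = (-5/2 - 17/2) / (2 - (-1)) = -11/3
g(u) = 4 + (-9)·(u + 1) + (17/2)·(u + 1)u + (-11/3)·(u + 1)u(u - 1)
Expanding: g(u) = -(11/3)u^3 + (17/2)u^2 + (19/6)u - 5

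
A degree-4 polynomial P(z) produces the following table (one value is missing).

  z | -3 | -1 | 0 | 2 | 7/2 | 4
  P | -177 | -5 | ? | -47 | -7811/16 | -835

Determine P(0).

The 5 known values determine P uniquely (degree ≤ 4).
Evaluate each Lagrange basis at z = 0:
L_0(0) = (1)·(-2)·(-7/2)·(-4)/[(-2)·(-5)·(-13/2)·(-7)] = -4/65
L_1(0) = (3)·(-2)·(-7/2)·(-4)/[(2)·(-3)·(-9/2)·(-5)] = 28/45
L_2(0) = (3)·(1)·(-7/2)·(-4)/[(5)·(3)·(-3/2)·(-2)] = 14/15
L_3(0) = (3)·(1)·(-2)·(-4)/[(13/2)·(9/2)·(3/2)·(-1/2)] = -128/117
L_4(0) = (3)·(1)·(-2)·(-7/2)/[(7)·(5)·(2)·(1/2)] = 3/5
Sum: (-177)·(-4/65) + (-5)·(28/45) + (-47)·(14/15) + (-7811/16)·(-128/117) + (-835)·(3/5) = -3

-3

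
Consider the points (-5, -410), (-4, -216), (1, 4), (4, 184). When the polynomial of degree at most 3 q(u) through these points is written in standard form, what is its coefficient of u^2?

-1

Build the Lagrange basis polynomials:
L_0(u) = (u + 4)(u - 1)(u - 4) / [-54] = -(1/54)u^3 + (1/54)u^2 + (8/27)u - 8/27
L_1(u) = (u + 5)(u - 1)(u - 4) / [40] = (1/40)u^3 - (21/40)u + 1/2
L_2(u) = (u + 5)(u + 4)(u - 4) / [-90] = -(1/90)u^3 - (1/18)u^2 + (8/45)u + 8/9
L_3(u) = (u + 5)(u + 4)(u - 1) / [216] = (1/216)u^3 + (1/27)u^2 + (11/216)u - 5/54
q(u) = (-410)·L_0 + (-216)·L_1 + 4·L_2 + 184·L_3
Only the coefficient of u^2 is needed; take it from each L_i and combine:
(-410)·(1/54) + (-216)·(0) + 4·(-1/18) + 184·(1/27) = -1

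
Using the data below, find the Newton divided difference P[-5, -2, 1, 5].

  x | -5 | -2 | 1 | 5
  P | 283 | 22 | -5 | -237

-2

P[-5,-2] = (22 - 283) / (-2 - (-5)) = -87
P[-2,1] = (-5 - 22) / (1 - (-2)) = -9
P[1,5] = (-237 - (-5)) / (5 - 1) = -58
P[-5,-2,1] = (-9 - (-87)) / (1 - (-5)) = 13
P[-2,1,5] = (-58 - (-9)) / (5 - (-2)) = -7
P[-5,-2,1,5] = (-7 - 13) / (5 - (-5)) = -2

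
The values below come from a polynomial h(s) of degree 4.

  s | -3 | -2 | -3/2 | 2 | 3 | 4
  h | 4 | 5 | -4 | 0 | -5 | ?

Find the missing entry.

The 5 known values determine h uniquely (degree ≤ 4).
Evaluate each Lagrange basis at s = 4:
L_0(4) = (6)·(11/2)·(2)·(1)/[(-1)·(-3/2)·(-5)·(-6)] = 22/15
L_1(4) = (7)·(11/2)·(2)·(1)/[(1)·(-1/2)·(-4)·(-5)] = -77/10
L_2(4) = (7)·(6)·(2)·(1)/[(3/2)·(1/2)·(-7/2)·(-9/2)] = 64/9
L_3(4) = (7)·(6)·(11/2)·(1)/[(5)·(4)·(7/2)·(-1)] = -33/10
L_4(4) = (7)·(6)·(11/2)·(2)/[(6)·(5)·(9/2)·(1)] = 154/45
Sum: 4·(22/15) + 5·(-77/10) + (-4)·(64/9) + 0 + (-5)·(154/45) = -7037/90

-7037/90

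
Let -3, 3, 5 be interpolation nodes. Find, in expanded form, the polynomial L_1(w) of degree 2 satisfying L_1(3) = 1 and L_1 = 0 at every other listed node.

L_1(w) = -(1/12)w^2 + (1/6)w + 5/4

L_1(w) = (w + 3)(w - 5) / [(6)·(-2)]
       = (w^2 - 2w - 15) / (-12)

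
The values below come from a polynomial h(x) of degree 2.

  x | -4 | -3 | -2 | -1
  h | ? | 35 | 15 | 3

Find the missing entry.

The 3 known values determine h uniquely (degree ≤ 2).
L_0(-4) = (-2)·(-3)/[(-1)·(-2)] = 3
L_1(-4) = (-1)·(-3)/[(1)·(-1)] = -3
L_2(-4) = (-1)·(-2)/[(2)·(1)] = 1
Sum: 35·(3) + 15·(-3) + 3·(1) = 63

63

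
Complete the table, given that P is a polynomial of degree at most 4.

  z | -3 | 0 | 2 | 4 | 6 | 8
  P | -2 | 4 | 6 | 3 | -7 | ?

-7934/315

The 5 known values determine P uniquely (degree ≤ 4).
Evaluate each Lagrange basis at z = 8:
L_0(8) = (8)·(6)·(4)·(2)/[(-3)·(-5)·(-7)·(-9)] = 128/315
L_1(8) = (11)·(6)·(4)·(2)/[(3)·(-2)·(-4)·(-6)] = -11/3
L_2(8) = (11)·(8)·(4)·(2)/[(5)·(2)·(-2)·(-4)] = 44/5
L_3(8) = (11)·(8)·(6)·(2)/[(7)·(4)·(2)·(-2)] = -66/7
L_4(8) = (11)·(8)·(6)·(4)/[(9)·(6)·(4)·(2)] = 44/9
Sum: (-2)·(128/315) + 4·(-11/3) + 6·(44/5) + 3·(-66/7) + (-7)·(44/9) = -7934/315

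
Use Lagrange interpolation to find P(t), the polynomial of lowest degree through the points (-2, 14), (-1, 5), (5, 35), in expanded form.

L_0(t) = (t + 1)(t - 5) / [7] = (1/7)t^2 - (4/7)t - 5/7
L_1(t) = (t + 2)(t - 5) / [-6] = -(1/6)t^2 + (1/2)t + 5/3
L_2(t) = (t + 2)(t + 1) / [42] = (1/42)t^2 + (1/14)t + 1/21
P(t) = 14·L_0 + 5·L_1 + 35·L_2
  14·L_0(t) = 2t^2 - 8t - 10
  5·L_1(t) = -(5/6)t^2 + (5/2)t + 25/3
  35·L_2(t) = (5/6)t^2 + (5/2)t + 5/3
Adding term by term: 2t^2 - 3t

P(t) = 2t^2 - 3t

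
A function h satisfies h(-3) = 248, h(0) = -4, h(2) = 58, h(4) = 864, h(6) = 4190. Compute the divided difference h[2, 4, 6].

315

h[2,4] = (864 - 58) / (4 - 2) = 403
h[4,6] = (4190 - 864) / (6 - 4) = 1663
h[2,4,6] = (1663 - 403) / (6 - 2) = 315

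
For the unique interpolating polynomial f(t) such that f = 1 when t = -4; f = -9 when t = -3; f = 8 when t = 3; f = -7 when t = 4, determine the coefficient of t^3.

Build the Lagrange basis polynomials:
L_0(t) = (t + 3)(t - 3)(t - 4) / [-56] = -(1/56)t^3 + (1/14)t^2 + (9/56)t - 9/14
L_1(t) = (t + 4)(t - 3)(t - 4) / [42] = (1/42)t^3 - (1/14)t^2 - (8/21)t + 8/7
L_2(t) = (t + 4)(t + 3)(t - 4) / [-42] = -(1/42)t^3 - (1/14)t^2 + (8/21)t + 8/7
L_3(t) = (t + 4)(t + 3)(t - 3) / [56] = (1/56)t^3 + (1/14)t^2 - (9/56)t - 9/14
f(t) = 1·L_0 + (-9)·L_1 + 8·L_2 + (-7)·L_3
Only the coefficient of t^3 is needed; take it from each L_i and combine:
1·(-1/56) + (-9)·(1/42) + 8·(-1/42) + (-7)·(1/56) = -23/42

-23/42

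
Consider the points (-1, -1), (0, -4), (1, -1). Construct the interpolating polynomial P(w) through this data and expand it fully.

L_0(w) = w(w - 1) / [2] = (1/2)w^2 - (1/2)w
L_1(w) = (w + 1)(w - 1) / [-1] = -w^2 + 1
L_2(w) = (w + 1)w / [2] = (1/2)w^2 + (1/2)w
P(w) = (-1)·L_0 + (-4)·L_1 + (-1)·L_2
  (-1)·L_0(w) = -(1/2)w^2 + (1/2)w
  (-4)·L_1(w) = 4w^2 - 4
  (-1)·L_2(w) = -(1/2)w^2 - (1/2)w
Adding term by term: 3w^2 - 4

P(w) = 3w^2 - 4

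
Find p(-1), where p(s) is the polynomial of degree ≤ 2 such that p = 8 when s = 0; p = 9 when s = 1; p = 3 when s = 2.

0

Evaluate each Lagrange basis at s = -1:
L_0(-1) = (-2)·(-3)/[(-1)·(-2)] = 3
L_1(-1) = (-1)·(-3)/[(1)·(-1)] = -3
L_2(-1) = (-1)·(-2)/[(2)·(1)] = 1
Sum: 8·(3) + 9·(-3) + 3·(1) = 0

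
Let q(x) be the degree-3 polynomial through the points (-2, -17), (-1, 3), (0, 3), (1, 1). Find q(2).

15

Evaluate each Lagrange basis at x = 2:
L_0(2) = (3)·(2)·(1)/[(-1)·(-2)·(-3)] = -1
L_1(2) = (4)·(2)·(1)/[(1)·(-1)·(-2)] = 4
L_2(2) = (4)·(3)·(1)/[(2)·(1)·(-1)] = -6
L_3(2) = (4)·(3)·(2)/[(3)·(2)·(1)] = 4
Sum: (-17)·(-1) + 3·(4) + 3·(-6) + 1·(4) = 15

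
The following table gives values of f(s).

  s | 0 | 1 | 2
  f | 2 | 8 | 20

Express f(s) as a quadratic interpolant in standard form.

Build the Lagrange basis polynomials:
L_0(s) = (s - 1)(s - 2) / [2] = (1/2)s^2 - (3/2)s + 1
L_1(s) = s(s - 2) / [-1] = -s^2 + 2s
L_2(s) = s(s - 1) / [2] = (1/2)s^2 - (1/2)s
f(s) = 2·L_0 + 8·L_1 + 20·L_2
  2·L_0(s) = s^2 - 3s + 2
  8·L_1(s) = -8s^2 + 16s
  20·L_2(s) = 10s^2 - 10s
Adding term by term: 3s^2 + 3s + 2

f(s) = 3s^2 + 3s + 2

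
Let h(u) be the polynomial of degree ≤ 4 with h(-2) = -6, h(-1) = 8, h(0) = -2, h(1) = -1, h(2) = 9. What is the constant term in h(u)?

-2

Build the Lagrange basis polynomials:
L_0(u) = (u + 1)u(u - 1)(u - 2) / [24] = (1/24)u^4 - (1/12)u^3 - (1/24)u^2 + (1/12)u
L_1(u) = (u + 2)u(u - 1)(u - 2) / [-6] = -(1/6)u^4 + (1/6)u^3 + (2/3)u^2 - (2/3)u
L_2(u) = (u + 2)(u + 1)(u - 1)(u - 2) / [4] = (1/4)u^4 - (5/4)u^2 + 1
L_3(u) = (u + 2)(u + 1)u(u - 2) / [-6] = -(1/6)u^4 - (1/6)u^3 + (2/3)u^2 + (2/3)u
L_4(u) = (u + 2)(u + 1)u(u - 1) / [24] = (1/24)u^4 + (1/12)u^3 - (1/24)u^2 - (1/12)u
h(u) = (-6)·L_0 + 8·L_1 + (-2)·L_2 + (-1)·L_3 + 9·L_4
Only the constant term is needed; take it from each L_i and combine:
(-6)·(0) + 8·(0) + (-2)·(1) + (-1)·(0) + 9·(0) = -2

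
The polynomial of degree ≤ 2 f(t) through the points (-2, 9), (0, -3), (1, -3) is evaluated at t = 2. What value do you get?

1

Evaluate each Lagrange basis at t = 2:
L_0(2) = (2)·(1)/[(-2)·(-3)] = 1/3
L_1(2) = (4)·(1)/[(2)·(-1)] = -2
L_2(2) = (4)·(2)/[(3)·(1)] = 8/3
Sum: 9·(1/3) + (-3)·(-2) + (-3)·(8/3) = 1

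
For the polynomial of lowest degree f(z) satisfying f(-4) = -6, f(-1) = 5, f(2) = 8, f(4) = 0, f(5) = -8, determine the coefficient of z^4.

1/648

Build the Lagrange basis polynomials:
L_0(z) = (z + 1)(z - 2)(z - 4)(z - 5) / [1296] = (1/1296)z^4 - (5/648)z^3 + (1/48)z^2 - (1/648)z - 5/162
L_1(z) = (z + 4)(z - 2)(z - 4)(z - 5) / [-270] = -(1/270)z^4 + (7/270)z^3 + (1/45)z^2 - (56/135)z + 16/27
L_2(z) = (z + 4)(z + 1)(z - 4)(z - 5) / [108] = (1/108)z^4 - (1/27)z^3 - (7/36)z^2 + (16/27)z + 20/27
L_3(z) = (z + 4)(z + 1)(z - 2)(z - 5) / [-80] = -(1/80)z^4 + (1/40)z^3 + (21/80)z^2 - (11/40)z - 1/2
L_4(z) = (z + 4)(z + 1)(z - 2)(z - 4) / [162] = (1/162)z^4 - (1/162)z^3 - (1/9)z^2 + (8/81)z + 16/81
f(z) = (-6)·L_0 + 5·L_1 + 8·L_2 + 0·L_3 + (-8)·L_4
Only the coefficient of z^4 is needed; take it from each L_i and combine:
(-6)·(1/1296) + 5·(-1/270) + 8·(1/108) + 0·(-1/80) + (-8)·(1/162) = 1/648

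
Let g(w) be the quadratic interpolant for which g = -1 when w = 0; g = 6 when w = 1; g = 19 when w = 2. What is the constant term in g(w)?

-1

Build the Lagrange basis polynomials:
L_0(w) = (w - 1)(w - 2) / [2] = (1/2)w^2 - (3/2)w + 1
L_1(w) = w(w - 2) / [-1] = -w^2 + 2w
L_2(w) = w(w - 1) / [2] = (1/2)w^2 - (1/2)w
g(w) = (-1)·L_0 + 6·L_1 + 19·L_2
Only the constant term is needed; take it from each L_i and combine:
(-1)·(1) + 6·(0) + 19·(0) = -1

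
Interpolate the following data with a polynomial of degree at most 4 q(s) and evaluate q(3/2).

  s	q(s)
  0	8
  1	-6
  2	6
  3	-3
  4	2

103/64

L_0(3/2) = (1/2)·(-1/2)·(-3/2)·(-5/2)/[(-1)·(-2)·(-3)·(-4)] = -5/128
L_1(3/2) = (3/2)·(-1/2)·(-3/2)·(-5/2)/[(1)·(-1)·(-2)·(-3)] = 15/32
L_2(3/2) = (3/2)·(1/2)·(-3/2)·(-5/2)/[(2)·(1)·(-1)·(-2)] = 45/64
L_3(3/2) = (3/2)·(1/2)·(-1/2)·(-5/2)/[(3)·(2)·(1)·(-1)] = -5/32
L_4(3/2) = (3/2)·(1/2)·(-1/2)·(-3/2)/[(4)·(3)·(2)·(1)] = 3/128
Sum: 8·(-5/128) + (-6)·(15/32) + 6·(45/64) + (-3)·(-5/32) + 2·(3/128) = 103/64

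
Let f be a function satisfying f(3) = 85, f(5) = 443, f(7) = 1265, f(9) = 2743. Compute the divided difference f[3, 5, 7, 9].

f[3,5] = (443 - 85) / (5 - 3) = 179
f[5,7] = (1265 - 443) / (7 - 5) = 411
f[7,9] = (2743 - 1265) / (9 - 7) = 739
f[3,5,7] = (411 - 179) / (7 - 3) = 58
f[5,7,9] = (739 - 411) / (9 - 5) = 82
f[3,5,7,9] = (82 - 58) / (9 - 3) = 4

4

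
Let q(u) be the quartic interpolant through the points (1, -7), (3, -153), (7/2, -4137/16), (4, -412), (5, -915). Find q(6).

Evaluate each Lagrange basis at u = 6:
L_0(6) = (3)·(5/2)·(2)·(1)/[(-2)·(-5/2)·(-3)·(-4)] = 1/4
L_1(6) = (5)·(5/2)·(2)·(1)/[(2)·(-1/2)·(-1)·(-2)] = -25/2
L_2(6) = (5)·(3)·(2)·(1)/[(5/2)·(1/2)·(-1/2)·(-3/2)] = 32
L_3(6) = (5)·(3)·(5/2)·(1)/[(3)·(1)·(1/2)·(-1)] = -25
L_4(6) = (5)·(3)·(5/2)·(2)/[(4)·(2)·(3/2)·(1)] = 25/4
Sum: (-7)·(1/4) + (-153)·(-25/2) + (-4137/16)·(32) + (-412)·(-25) + (-915)·(25/4) = -1782

-1782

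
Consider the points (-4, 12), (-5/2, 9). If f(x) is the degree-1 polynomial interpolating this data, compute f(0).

L_0(0) = (5/2)/[(-3/2)] = -5/3
L_1(0) = (4)/[(3/2)] = 8/3
Sum: 12·(-5/3) + 9·(8/3) = 4

4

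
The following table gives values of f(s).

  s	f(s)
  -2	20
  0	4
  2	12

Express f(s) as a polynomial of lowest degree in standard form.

f(s) = 3s^2 - 2s + 4

Newton's divided differences:
f[-2,0] = (4 - 20) / (0 - (-2)) = -8
f[0,2] = (12 - 4) / (2 - 0) = 4
f[-2,0,2] = (4 - (-8)) / (2 - (-2)) = 3
f(s) = 20 + (-8)·(s + 2) + 3·(s + 2)s
Expanding: f(s) = 3s^2 - 2s + 4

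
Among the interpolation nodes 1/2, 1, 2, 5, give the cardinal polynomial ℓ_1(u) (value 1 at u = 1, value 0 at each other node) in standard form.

ℓ_1(u) = (u - 1/2)(u - 2)(u - 5) / [(1/2)·(-1)·(-4)]
       = (u^3 - (15/2)u^2 + (27/2)u - 5) / (2)

ℓ_1(u) = (1/2)u^3 - (15/4)u^2 + (27/4)u - 5/2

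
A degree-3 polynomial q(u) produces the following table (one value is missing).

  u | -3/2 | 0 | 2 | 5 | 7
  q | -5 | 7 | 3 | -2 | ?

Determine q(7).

The 4 known values determine q uniquely (degree ≤ 3).
Evaluate each Lagrange basis at u = 7:
L_0(7) = (7)·(5)·(2)/[(-3/2)·(-7/2)·(-13/2)] = -80/39
L_1(7) = (17/2)·(5)·(2)/[(3/2)·(-2)·(-5)] = 17/3
L_2(7) = (17/2)·(7)·(2)/[(7/2)·(2)·(-3)] = -17/3
L_3(7) = (17/2)·(7)·(5)/[(13/2)·(5)·(3)] = 119/39
Sum: (-5)·(-80/39) + 7·(17/3) + 3·(-17/3) + (-2)·(119/39) = 1046/39

1046/39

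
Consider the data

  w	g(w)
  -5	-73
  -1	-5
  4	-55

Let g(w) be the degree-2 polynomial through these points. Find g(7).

L_0(7) = (8)·(3)/[(-4)·(-9)] = 2/3
L_1(7) = (12)·(3)/[(4)·(-5)] = -9/5
L_2(7) = (12)·(8)/[(9)·(5)] = 32/15
Sum: (-73)·(2/3) + (-5)·(-9/5) + (-55)·(32/15) = -157

-157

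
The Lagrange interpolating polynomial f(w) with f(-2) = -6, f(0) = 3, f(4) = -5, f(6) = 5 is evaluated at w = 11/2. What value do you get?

119/256

Evaluate each Lagrange basis at w = 11/2:
L_0(11/2) = (11/2)·(3/2)·(-1/2)/[(-2)·(-6)·(-8)] = 11/256
L_1(11/2) = (15/2)·(3/2)·(-1/2)/[(2)·(-4)·(-6)] = -15/128
L_2(11/2) = (15/2)·(11/2)·(-1/2)/[(6)·(4)·(-2)] = 55/128
L_3(11/2) = (15/2)·(11/2)·(3/2)/[(8)·(6)·(2)] = 165/256
Sum: (-6)·(11/256) + 3·(-15/128) + (-5)·(55/128) + 5·(165/256) = 119/256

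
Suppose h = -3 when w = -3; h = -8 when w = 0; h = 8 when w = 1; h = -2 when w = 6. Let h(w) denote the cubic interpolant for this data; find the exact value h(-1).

-997/54

Using Newton's divided-difference form:
h[-3,0] = (-8 - (-3)) / (0 - (-3)) = -5/3
h[0,1] = (8 - (-8)) / (1 - 0) = 16
h[1,6] = (-2 - 8) / (6 - 1) = -2
h[-3,0,1] = (16 - (-5/3)) / (1 - (-3)) = 53/12
h[0,1,6] = (-2 - 16) / (6 - 0) = -3
h[-3,0,1,6] = (-3 - 53/12) / (6 - (-3)) = -89/108
h(-1) = -3 + (-5/3)·(2) + (53/12)·(2)·(-1) + (-89/108)·(2)·(-1)·(-2) = -997/54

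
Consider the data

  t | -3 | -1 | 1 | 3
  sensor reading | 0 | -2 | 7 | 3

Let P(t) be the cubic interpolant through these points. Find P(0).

21/8

L_0(0) = (1)·(-1)·(-3)/[(-2)·(-4)·(-6)] = -1/16
L_1(0) = (3)·(-1)·(-3)/[(2)·(-2)·(-4)] = 9/16
L_2(0) = (3)·(1)·(-3)/[(4)·(2)·(-2)] = 9/16
L_3(0) = (3)·(1)·(-1)/[(6)·(4)·(2)] = -1/16
Sum: 0 + (-2)·(9/16) + 7·(9/16) + 3·(-1/16) = 21/8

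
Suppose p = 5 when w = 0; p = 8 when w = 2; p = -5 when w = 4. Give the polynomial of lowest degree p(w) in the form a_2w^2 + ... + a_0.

p(w) = -2w^2 + (11/2)w + 5

Newton's divided differences:
p[0,2] = (8 - 5) / (2 - 0) = 3/2
p[2,4] = (-5 - 8) / (4 - 2) = -13/2
p[0,2,4] = (-13/2 - 3/2) / (4 - 0) = -2
p(w) = 5 + (3/2)·w + (-2)·w(w - 2)
Expanding: p(w) = -2w^2 + (11/2)w + 5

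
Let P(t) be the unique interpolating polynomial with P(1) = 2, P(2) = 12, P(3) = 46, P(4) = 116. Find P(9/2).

Using Newton's divided-difference form:
P[1,2] = (12 - 2) / (2 - 1) = 10
P[2,3] = (46 - 12) / (3 - 2) = 34
P[3,4] = (116 - 46) / (4 - 3) = 70
P[1,2,3] = (34 - 10) / (3 - 1) = 12
P[2,3,4] = (70 - 34) / (4 - 2) = 18
P[1,2,3,4] = (18 - 12) / (4 - 1) = 2
P(9/2) = 2 + 10·(7/2) + 12·(7/2)·(5/2) + 2·(7/2)·(5/2)·(3/2) = 673/4

673/4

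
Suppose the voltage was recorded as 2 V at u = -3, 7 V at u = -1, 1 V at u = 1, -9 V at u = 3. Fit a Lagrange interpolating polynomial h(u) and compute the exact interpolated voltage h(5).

Evaluate each Lagrange basis at u = 5:
L_0(5) = (6)·(4)·(2)/[(-2)·(-4)·(-6)] = -1
L_1(5) = (8)·(4)·(2)/[(2)·(-2)·(-4)] = 4
L_2(5) = (8)·(6)·(2)/[(4)·(2)·(-2)] = -6
L_3(5) = (8)·(6)·(4)/[(6)·(4)·(2)] = 4
Sum: 2·(-1) + 7·(4) + 1·(-6) + (-9)·(4) = -16

-16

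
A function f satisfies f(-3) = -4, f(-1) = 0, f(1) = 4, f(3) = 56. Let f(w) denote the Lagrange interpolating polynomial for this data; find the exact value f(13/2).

Evaluate each Lagrange basis at w = 13/2:
L_0(13/2) = (15/2)·(11/2)·(7/2)/[(-2)·(-4)·(-6)] = -385/128
L_1(13/2) = (19/2)·(11/2)·(7/2)/[(2)·(-2)·(-4)] = 1463/128
L_2(13/2) = (19/2)·(15/2)·(7/2)/[(4)·(2)·(-2)] = -1995/128
L_3(13/2) = (19/2)·(15/2)·(11/2)/[(6)·(4)·(2)] = 1045/128
Sum: (-4)·(-385/128) + 0 + 4·(-1995/128) + 56·(1045/128) = 3255/8

3255/8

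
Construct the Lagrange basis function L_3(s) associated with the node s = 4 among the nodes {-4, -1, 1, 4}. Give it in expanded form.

L_3(s) = (1/120)s^3 + (1/30)s^2 - (1/120)s - 1/30

L_3(s) = (s + 4)(s + 1)(s - 1) / [(8)·(5)·(3)]
       = (s^3 + 4s^2 - s - 4) / (120)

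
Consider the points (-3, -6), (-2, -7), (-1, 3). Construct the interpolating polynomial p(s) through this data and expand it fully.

p(s) = (11/2)s^2 + (53/2)s + 24

L_0(s) = (s + 2)(s + 1) / [2] = (1/2)s^2 + (3/2)s + 1
L_1(s) = (s + 3)(s + 1) / [-1] = -s^2 - 4s - 3
L_2(s) = (s + 3)(s + 2) / [2] = (1/2)s^2 + (5/2)s + 3
p(s) = (-6)·L_0 + (-7)·L_1 + 3·L_2
  (-6)·L_0(s) = -3s^2 - 9s - 6
  (-7)·L_1(s) = 7s^2 + 28s + 21
  3·L_2(s) = (3/2)s^2 + (15/2)s + 9
Adding term by term: (11/2)s^2 + (53/2)s + 24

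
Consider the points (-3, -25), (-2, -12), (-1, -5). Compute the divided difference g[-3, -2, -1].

g[-3,-2] = (-12 - (-25)) / (-2 - (-3)) = 13
g[-2,-1] = (-5 - (-12)) / (-1 - (-2)) = 7
g[-3,-2,-1] = (7 - 13) / (-1 - (-3)) = -3

-3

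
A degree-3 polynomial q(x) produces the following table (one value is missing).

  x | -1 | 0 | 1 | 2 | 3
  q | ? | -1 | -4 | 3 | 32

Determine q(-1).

0

The 4 known values determine q uniquely (degree ≤ 3).
Evaluate each Lagrange basis at x = -1:
L_0(-1) = (-2)·(-3)·(-4)/[(-1)·(-2)·(-3)] = 4
L_1(-1) = (-1)·(-3)·(-4)/[(1)·(-1)·(-2)] = -6
L_2(-1) = (-1)·(-2)·(-4)/[(2)·(1)·(-1)] = 4
L_3(-1) = (-1)·(-2)·(-3)/[(3)·(2)·(1)] = -1
Sum: (-1)·(4) + (-4)·(-6) + 3·(4) + 32·(-1) = 0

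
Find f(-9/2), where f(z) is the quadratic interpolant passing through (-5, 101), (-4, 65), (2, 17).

82

L_0(-9/2) = (-1/2)·(-13/2)/[(-1)·(-7)] = 13/28
L_1(-9/2) = (1/2)·(-13/2)/[(1)·(-6)] = 13/24
L_2(-9/2) = (1/2)·(-1/2)/[(7)·(6)] = -1/168
Sum: 101·(13/28) + 65·(13/24) + 17·(-1/168) = 82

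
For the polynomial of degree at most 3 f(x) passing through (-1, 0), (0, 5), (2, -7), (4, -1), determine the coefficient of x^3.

71/60

The leading coefficient equals the top divided difference f[-1,0,2,4].
f[-1,0] = (5 - 0) / (0 - (-1)) = 5
f[0,2] = (-7 - 5) / (2 - 0) = -6
f[2,4] = (-1 - (-7)) / (4 - 2) = 3
f[-1,0,2] = (-6 - 5) / (2 - (-1)) = -11/3
f[0,2,4] = (3 - (-6)) / (4 - 0) = 9/4
f[-1,0,2,4] = (9/4 - (-11/3)) / (4 - (-1)) = 71/60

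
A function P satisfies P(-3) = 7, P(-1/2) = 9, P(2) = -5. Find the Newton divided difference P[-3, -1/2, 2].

P[-3,-1/2] = (9 - 7) / (-1/2 - (-3)) = 4/5
P[-1/2,2] = (-5 - 9) / (2 - (-1/2)) = -28/5
P[-3,-1/2,2] = (-28/5 - 4/5) / (2 - (-3)) = -32/25

-32/25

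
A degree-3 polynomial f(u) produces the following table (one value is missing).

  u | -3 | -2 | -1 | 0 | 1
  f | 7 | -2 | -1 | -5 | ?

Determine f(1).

The 4 known values determine f uniquely (degree ≤ 3).
L_0(1) = (3)·(2)·(1)/[(-1)·(-2)·(-3)] = -1
L_1(1) = (4)·(2)·(1)/[(1)·(-1)·(-2)] = 4
L_2(1) = (4)·(3)·(1)/[(2)·(1)·(-1)] = -6
L_3(1) = (4)·(3)·(2)/[(3)·(2)·(1)] = 4
Sum: 7·(-1) + (-2)·(4) + (-1)·(-6) + (-5)·(4) = -29

-29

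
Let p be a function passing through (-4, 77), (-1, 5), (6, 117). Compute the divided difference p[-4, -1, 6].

4

p[-4,-1] = (5 - 77) / (-1 - (-4)) = -24
p[-1,6] = (117 - 5) / (6 - (-1)) = 16
p[-4,-1,6] = (16 - (-24)) / (6 - (-4)) = 4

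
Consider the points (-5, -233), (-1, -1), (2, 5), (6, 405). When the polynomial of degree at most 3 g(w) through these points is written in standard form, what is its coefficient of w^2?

0

L_0(w) = (w + 1)(w - 2)(w - 6) / [-308] = -(1/308)w^3 + (1/44)w^2 - (1/77)w - 3/77
L_1(w) = (w + 5)(w - 2)(w - 6) / [84] = (1/84)w^3 - (1/28)w^2 - (1/3)w + 5/7
L_2(w) = (w + 5)(w + 1)(w - 6) / [-84] = -(1/84)w^3 + (31/84)w + 5/14
L_3(w) = (w + 5)(w + 1)(w - 2) / [308] = (1/308)w^3 + (1/77)w^2 - (1/44)w - 5/154
g(w) = (-233)·L_0 + (-1)·L_1 + 5·L_2 + 405·L_3
Only the coefficient of w^2 is needed; take it from each L_i and combine:
(-233)·(1/44) + (-1)·(-1/28) + 5·(0) + 405·(1/77) = 0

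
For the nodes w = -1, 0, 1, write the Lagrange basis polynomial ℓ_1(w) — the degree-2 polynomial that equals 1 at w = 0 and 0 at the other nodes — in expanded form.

ℓ_1(w) = (w + 1)(w - 1) / [(1)·(-1)]
       = (w^2 - 1) / (-1)

ℓ_1(w) = -w^2 + 1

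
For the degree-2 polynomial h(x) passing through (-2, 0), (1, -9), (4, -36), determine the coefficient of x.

-4

L_0(x) = (x - 1)(x - 4) / [18] = (1/18)x^2 - (5/18)x + 2/9
L_1(x) = (x + 2)(x - 4) / [-9] = -(1/9)x^2 + (2/9)x + 8/9
L_2(x) = (x + 2)(x - 1) / [18] = (1/18)x^2 + (1/18)x - 1/9
h(x) = 0·L_0 + (-9)·L_1 + (-36)·L_2
Only the coefficient of x is needed; take it from each L_i and combine:
0·(-5/18) + (-9)·(2/9) + (-36)·(1/18) = -4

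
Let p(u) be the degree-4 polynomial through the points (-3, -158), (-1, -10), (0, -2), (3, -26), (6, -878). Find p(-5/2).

-1417/16

Using Newton's divided-difference form:
p[-3,-1] = (-10 - (-158)) / (-1 - (-3)) = 74
p[-1,0] = (-2 - (-10)) / (0 - (-1)) = 8
p[0,3] = (-26 - (-2)) / (3 - 0) = -8
p[3,6] = (-878 - (-26)) / (6 - 3) = -284
p[-3,-1,0] = (8 - 74) / (0 - (-3)) = -22
p[-1,0,3] = (-8 - 8) / (3 - (-1)) = -4
p[0,3,6] = (-284 - (-8)) / (6 - 0) = -46
p[-3,-1,0,3] = (-4 - (-22)) / (3 - (-3)) = 3
p[-1,0,3,6] = (-46 - (-4)) / (6 - (-1)) = -6
p[-3,-1,0,3,6] = (-6 - 3) / (6 - (-3)) = -1
p(-5/2) = -158 + 74·(1/2) + (-22)·(1/2)·(-3/2) + 3·(1/2)·(-3/2)·(-5/2) + (-1)·(1/2)·(-3/2)·(-5/2)·(-11/2) = -1417/16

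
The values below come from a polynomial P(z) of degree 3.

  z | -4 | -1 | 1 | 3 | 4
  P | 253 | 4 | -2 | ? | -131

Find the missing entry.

The 4 known values determine P uniquely (degree ≤ 3).
L_0(3) = (4)·(2)·(-1)/[(-3)·(-5)·(-8)] = 1/15
L_1(3) = (7)·(2)·(-1)/[(3)·(-2)·(-5)] = -7/15
L_2(3) = (7)·(4)·(-1)/[(5)·(2)·(-3)] = 14/15
L_3(3) = (7)·(4)·(2)/[(8)·(5)·(3)] = 7/15
Sum: 253·(1/15) + 4·(-7/15) + (-2)·(14/15) + (-131)·(7/15) = -48

-48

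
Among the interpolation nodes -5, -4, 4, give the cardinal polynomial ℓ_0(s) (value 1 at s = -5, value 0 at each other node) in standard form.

ℓ_0(s) = (1/9)s^2 - 16/9

ℓ_0(s) = (s + 4)(s - 4) / [(-1)·(-9)]
       = (s^2 - 16) / (9)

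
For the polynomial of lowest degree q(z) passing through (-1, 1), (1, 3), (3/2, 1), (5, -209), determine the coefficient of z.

Build the Lagrange basis polynomials:
L_0(z) = (z - 1)(z - 3/2)(z - 5) / [-30] = -(1/30)z^3 + (1/4)z^2 - (7/15)z + 1/4
L_1(z) = (z + 1)(z - 3/2)(z - 5) / [4] = (1/4)z^3 - (11/8)z^2 + (1/4)z + 15/8
L_2(z) = (z + 1)(z - 1)(z - 5) / [-35/8] = -(8/35)z^3 + (8/7)z^2 + (8/35)z - 8/7
L_3(z) = (z + 1)(z - 1)(z - 3/2) / [84] = (1/84)z^3 - (1/56)z^2 - (1/84)z + 1/56
q(z) = 1·L_0 + 3·L_1 + 1·L_2 + (-209)·L_3
Only the coefficient of z is needed; take it from each L_i and combine:
1·(-7/15) + 3·(1/4) + 1·(8/35) + (-209)·(-1/84) = 3

3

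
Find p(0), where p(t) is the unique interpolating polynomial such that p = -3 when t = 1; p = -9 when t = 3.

0

Evaluate each Lagrange basis at t = 0:
L_0(0) = (-3)/[(-2)] = 3/2
L_1(0) = (-1)/[(2)] = -1/2
Sum: (-3)·(3/2) + (-9)·(-1/2) = 0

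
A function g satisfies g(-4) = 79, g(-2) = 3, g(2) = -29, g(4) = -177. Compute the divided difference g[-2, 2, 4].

g[-2,2] = (-29 - 3) / (2 - (-2)) = -8
g[2,4] = (-177 - (-29)) / (4 - 2) = -74
g[-2,2,4] = (-74 - (-8)) / (4 - (-2)) = -11

-11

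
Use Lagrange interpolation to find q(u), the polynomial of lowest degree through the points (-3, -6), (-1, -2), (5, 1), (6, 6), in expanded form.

q(u) = (31/336)u^3 - (47/168)u^2 - (107/336)u - 109/56

Build the Lagrange basis polynomials:
L_0(u) = (u + 1)(u - 5)(u - 6) / [-144] = -(1/144)u^3 + (5/72)u^2 - (19/144)u - 5/24
L_1(u) = (u + 3)(u - 5)(u - 6) / [84] = (1/84)u^3 - (2/21)u^2 - (1/28)u + 15/14
L_2(u) = (u + 3)(u + 1)(u - 6) / [-48] = -(1/48)u^3 + (1/24)u^2 + (7/16)u + 3/8
L_3(u) = (u + 3)(u + 1)(u - 5) / [63] = (1/63)u^3 - (1/63)u^2 - (17/63)u - 5/21
q(u) = (-6)·L_0 + (-2)·L_1 + 1·L_2 + 6·L_3
  (-6)·L_0(u) = (1/24)u^3 - (5/12)u^2 + (19/24)u + 5/4
  (-2)·L_1(u) = -(1/42)u^3 + (4/21)u^2 + (1/14)u - 15/7
  1·L_2(u) = -(1/48)u^3 + (1/24)u^2 + (7/16)u + 3/8
  6·L_3(u) = (2/21)u^3 - (2/21)u^2 - (34/21)u - 10/7
Adding term by term: (31/336)u^3 - (47/168)u^2 - (107/336)u - 109/56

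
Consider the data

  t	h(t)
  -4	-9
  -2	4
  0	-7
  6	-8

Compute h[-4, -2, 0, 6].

h[-4,-2] = (4 - (-9)) / (-2 - (-4)) = 13/2
h[-2,0] = (-7 - 4) / (0 - (-2)) = -11/2
h[0,6] = (-8 - (-7)) / (6 - 0) = -1/6
h[-4,-2,0] = (-11/2 - 13/2) / (0 - (-4)) = -3
h[-2,0,6] = (-1/6 - (-11/2)) / (6 - (-2)) = 2/3
h[-4,-2,0,6] = (2/3 - (-3)) / (6 - (-4)) = 11/30

11/30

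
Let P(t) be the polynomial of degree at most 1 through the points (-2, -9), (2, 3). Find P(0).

-3

Evaluate each Lagrange basis at t = 0:
L_0(0) = (-2)/[(-4)] = 1/2
L_1(0) = (2)/[(4)] = 1/2
Sum: (-9)·(1/2) + 3·(1/2) = -3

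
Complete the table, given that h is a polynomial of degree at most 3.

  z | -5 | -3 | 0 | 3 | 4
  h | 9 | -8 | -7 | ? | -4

The 4 known values determine h uniquely (degree ≤ 3).
Evaluate each Lagrange basis at z = 3:
L_0(3) = (6)·(3)·(-1)/[(-2)·(-5)·(-9)] = 1/5
L_1(3) = (8)·(3)·(-1)/[(2)·(-3)·(-7)] = -4/7
L_2(3) = (8)·(6)·(-1)/[(5)·(3)·(-4)] = 4/5
L_3(3) = (8)·(6)·(3)/[(9)·(7)·(4)] = 4/7
Sum: 9·(1/5) + (-8)·(-4/7) + (-7)·(4/5) + (-4)·(4/7) = -53/35

-53/35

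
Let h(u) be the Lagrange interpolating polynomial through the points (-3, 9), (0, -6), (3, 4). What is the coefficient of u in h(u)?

-5/6

L_0(u) = u(u - 3) / [18] = (1/18)u^2 - (1/6)u
L_1(u) = (u + 3)(u - 3) / [-9] = -(1/9)u^2 + 1
L_2(u) = (u + 3)u / [18] = (1/18)u^2 + (1/6)u
h(u) = 9·L_0 + (-6)·L_1 + 4·L_2
Only the coefficient of u is needed; take it from each L_i and combine:
9·(-1/6) + (-6)·(0) + 4·(1/6) = -5/6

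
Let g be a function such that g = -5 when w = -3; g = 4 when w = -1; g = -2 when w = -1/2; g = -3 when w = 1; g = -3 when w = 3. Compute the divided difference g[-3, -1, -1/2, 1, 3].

-207/280

g[-3,-1] = (4 - (-5)) / (-1 - (-3)) = 9/2
g[-1,-1/2] = (-2 - 4) / (-1/2 - (-1)) = -12
g[-1/2,1] = (-3 - (-2)) / (1 - (-1/2)) = -2/3
g[1,3] = (-3 - (-3)) / (3 - 1) = 0
g[-3,-1,-1/2] = (-12 - 9/2) / (-1/2 - (-3)) = -33/5
g[-1,-1/2,1] = (-2/3 - (-12)) / (1 - (-1)) = 17/3
g[-1/2,1,3] = (0 - (-2/3)) / (3 - (-1/2)) = 4/21
g[-3,-1,-1/2,1] = (17/3 - (-33/5)) / (1 - (-3)) = 46/15
g[-1,-1/2,1,3] = (4/21 - 17/3) / (3 - (-1)) = -115/84
g[-3,-1,-1/2,1,3] = (-115/84 - 46/15) / (3 - (-3)) = -207/280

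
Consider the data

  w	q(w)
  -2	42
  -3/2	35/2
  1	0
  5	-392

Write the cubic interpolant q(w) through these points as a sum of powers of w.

q(w) = -4w^3 + 4w^2 + 2w - 2

Build the Lagrange basis polynomials:
L_0(w) = (w + 3/2)(w - 1)(w - 5) / [-21/2] = -(2/21)w^3 + (3/7)w^2 + (8/21)w - 5/7
L_1(w) = (w + 2)(w - 1)(w - 5) / [65/8] = (8/65)w^3 - (32/65)w^2 - (56/65)w + 16/13
L_2(w) = (w + 2)(w + 3/2)(w - 5) / [-30] = -(1/30)w^3 + (1/20)w^2 + (29/60)w + 1/2
L_3(w) = (w + 2)(w + 3/2)(w - 1) / [182] = (1/182)w^3 + (5/364)w^2 - (1/364)w - 3/182
q(w) = 42·L_0 + (35/2)·L_1 + 0·L_2 + (-392)·L_3
  42·L_0(w) = -4w^3 + 18w^2 + 16w - 30
  (35/2)·L_1(w) = (28/13)w^3 - (112/13)w^2 - (196/13)w + 280/13
  0·L_2(w) = 0
  (-392)·L_3(w) = -(28/13)w^3 - (70/13)w^2 + (14/13)w + 84/13
Adding term by term: -4w^3 + 4w^2 + 2w - 2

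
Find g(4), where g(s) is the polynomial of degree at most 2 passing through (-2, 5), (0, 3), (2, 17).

Using Newton's divided-difference form:
g[-2,0] = (3 - 5) / (0 - (-2)) = -1
g[0,2] = (17 - 3) / (2 - 0) = 7
g[-2,0,2] = (7 - (-1)) / (2 - (-2)) = 2
g(4) = 5 + (-1)·(6) + 2·(6)·(4) = 47

47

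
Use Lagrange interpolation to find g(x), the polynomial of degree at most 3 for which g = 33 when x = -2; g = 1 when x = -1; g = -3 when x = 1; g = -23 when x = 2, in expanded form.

g(x) = -4x^3 + 2x^2 + 2x - 3

Build the Lagrange basis polynomials:
L_0(x) = (x + 1)(x - 1)(x - 2) / [-12] = -(1/12)x^3 + (1/6)x^2 + (1/12)x - 1/6
L_1(x) = (x + 2)(x - 1)(x - 2) / [6] = (1/6)x^3 - (1/6)x^2 - (2/3)x + 2/3
L_2(x) = (x + 2)(x + 1)(x - 2) / [-6] = -(1/6)x^3 - (1/6)x^2 + (2/3)x + 2/3
L_3(x) = (x + 2)(x + 1)(x - 1) / [12] = (1/12)x^3 + (1/6)x^2 - (1/12)x - 1/6
g(x) = 33·L_0 + 1·L_1 + (-3)·L_2 + (-23)·L_3
  33·L_0(x) = -(11/4)x^3 + (11/2)x^2 + (11/4)x - 11/2
  1·L_1(x) = (1/6)x^3 - (1/6)x^2 - (2/3)x + 2/3
  (-3)·L_2(x) = (1/2)x^3 + (1/2)x^2 - 2x - 2
  (-23)·L_3(x) = -(23/12)x^3 - (23/6)x^2 + (23/12)x + 23/6
Adding term by term: -4x^3 + 2x^2 + 2x - 3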